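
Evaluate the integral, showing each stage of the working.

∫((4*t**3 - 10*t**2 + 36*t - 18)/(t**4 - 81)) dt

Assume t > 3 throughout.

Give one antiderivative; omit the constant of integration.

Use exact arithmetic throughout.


Step 1. Decompose ∫((4*t**3 - 10*t**2 + 36*t - 18)/(t**4 - 81)) dt by partial fractions, (4*t**3 - 10*t**2 + 36*t - 18)/(t**4 - 81) = -4/(t**2 + 9) + 3/(t + 3) + 1/(t - 3): now ∫(1/(t - 3)) dt + ∫(3/(t + 3)) dt + ∫(-4/(t**2 + 9)) dt.
Step 2. Evaluate the standard form [assuming t > 3]: now log(t - 3) + ∫(3/(t + 3)) dt + ∫(-4/(t**2 + 9)) dt.
Step 3. Evaluate the standard form [assuming t > -3]: now log(t - 3) + 3*log(t + 3) + ∫(-4/(t**2 + 9)) dt.
Step 4. Evaluate the standard form: now log(t - 3) + 3*log(t + 3) - 4*atan(t/3)/3.
Answer: log(t - 3) + 3*log(t + 3) - 4*atan(t/3)/3.


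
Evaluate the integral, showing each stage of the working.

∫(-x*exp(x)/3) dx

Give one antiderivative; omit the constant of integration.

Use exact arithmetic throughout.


Step 1. Integrate ∫(-x*exp(x)/3) dx by parts with u = x, dv = (-exp(x)/3) dx, so v = -exp(x)/3: now -x*exp(x)/3 + ∫(exp(x)/3) dx.
Step 2. Evaluate the standard form: now -x*exp(x)/3 + exp(x)/3.
Answer: -x*exp(x)/3 + exp(x)/3.


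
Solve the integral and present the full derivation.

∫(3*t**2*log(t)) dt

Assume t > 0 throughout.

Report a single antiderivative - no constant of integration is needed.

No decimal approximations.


Step 1. Integrate ∫(3*t**2*log(t)) dt by parts with u = log(t), dv = (3*t**2) dt, so v = t**3 [assuming t > 0]: now t**3*log(t) + ∫(-t**2) dt.
Step 2. Evaluate the standard form: now t**3*log(t) - t**3/3.
Answer: t**3*log(t) - t**3/3.


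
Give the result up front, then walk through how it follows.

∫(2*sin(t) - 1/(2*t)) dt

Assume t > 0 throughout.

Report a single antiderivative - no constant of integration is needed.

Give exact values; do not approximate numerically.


The answer is -log(t)/2 - 2*cos(t).
Step 1. Rewrite: now ∫(-1/(2*t)) dt + ∫(2*sin(t)) dt.
Step 2. Evaluate the standard form: now -2*cos(t) + ∫(-1/(2*t)) dt.
Step 3. Evaluate the standard form [assuming t > 0]: now -log(t)/2 - 2*cos(t).
Answer: -log(t)/2 - 2*cos(t).


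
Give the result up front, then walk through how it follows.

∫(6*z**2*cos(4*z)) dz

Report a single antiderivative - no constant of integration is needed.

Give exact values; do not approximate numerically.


The answer is 3*z**2*sin(4*z)/2 + 3*z*cos(4*z)/4 - 3*sin(4*z)/16.
Step 1. Integrate ∫(6*z**2*cos(4*z)) dz by parts with u = z**2, dv = (6*cos(4*z)) dz, so v = 3*sin(4*z)/2: now 3*z**2*sin(4*z)/2 + ∫(-3*z*sin(4*z)) dz.
Step 2. Integrate ∫(-3*z*sin(4*z)) dz by parts with u = z, dv = (-3*sin(4*z)) dz, so v = 3*cos(4*z)/4: now 3*z**2*sin(4*z)/2 + 3*z*cos(4*z)/4 + ∫(-3*cos(4*z)/4) dz.
Step 3. Evaluate the standard form: now 3*z**2*sin(4*z)/2 + 3*z*cos(4*z)/4 - 3*sin(4*z)/16.
Answer: 3*z**2*sin(4*z)/2 + 3*z*cos(4*z)/4 - 3*sin(4*z)/16.


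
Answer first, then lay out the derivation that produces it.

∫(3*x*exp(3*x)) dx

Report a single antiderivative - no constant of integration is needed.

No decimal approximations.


The answer is x*exp(3*x) - exp(3*x)/3.
Step 1. Integrate ∫(3*x*exp(3*x)) dx by parts with u = x, dv = (3*exp(3*x)) dx, so v = exp(3*x): now x*exp(3*x) + ∫(-exp(3*x)) dx.
Step 2. Evaluate the standard form: now x*exp(3*x) - exp(3*x)/3.
Answer: x*exp(3*x) - exp(3*x)/3.


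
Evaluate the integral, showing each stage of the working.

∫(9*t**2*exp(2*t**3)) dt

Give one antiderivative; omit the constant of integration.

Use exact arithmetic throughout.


Step 1. Substitute u = t**3, turning ∫(9*t**2*exp(2*t**3)) dt into ∫(3*exp(2*u)) du: now ∫(3*exp(2*u)) du.
Step 2. Evaluate the standard form: now 3*exp(2*u)/2.
Step 3. Substitute back u = t**3: now 3*exp(2*t**3)/2.
Answer: 3*exp(2*t**3)/2.


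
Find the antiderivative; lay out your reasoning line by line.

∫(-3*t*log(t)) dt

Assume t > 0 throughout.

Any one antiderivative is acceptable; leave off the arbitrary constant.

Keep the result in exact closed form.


Step 1. Integrate ∫(-3*t*log(t)) dt by parts with u = log(t), dv = (-3*t) dt, so v = -3*t**2/2 [assuming t > 0]: now -3*t**2*log(t)/2 + ∫(3*t/2) dt.
Step 2. Evaluate the standard form: now -3*t**2*log(t)/2 + 3*t**2/4.
Answer: -3*t**2*log(t)/2 + 3*t**2/4.


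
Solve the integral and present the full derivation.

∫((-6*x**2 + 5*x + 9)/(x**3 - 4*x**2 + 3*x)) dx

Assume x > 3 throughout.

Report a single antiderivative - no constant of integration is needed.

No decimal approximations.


Step 1. Decompose ∫((-6*x**2 + 5*x + 9)/(x**3 - 4*x**2 + 3*x)) dx by partial fractions, (-6*x**2 + 5*x + 9)/(x**3 - 4*x**2 + 3*x) = -4/(x - 1) - 5/(x - 3) + 3/x: now ∫(3/x) dx + ∫(-5/(x - 3)) dx + ∫(-4/(x - 1)) dx.
Step 2. Evaluate the standard form [assuming x > 0]: now 3*log(x) + ∫(-5/(x - 3)) dx + ∫(-4/(x - 1)) dx.
Step 3. Evaluate the standard form [assuming x > 1]: now 3*log(x) - 4*log(x - 1) + ∫(-5/(x - 3)) dx.
Step 4. Evaluate the standard form [assuming x > 3]: now 3*log(x) - 5*log(x - 3) - 4*log(x - 1).
Answer: 3*log(x) - 5*log(x - 3) - 4*log(x - 1).


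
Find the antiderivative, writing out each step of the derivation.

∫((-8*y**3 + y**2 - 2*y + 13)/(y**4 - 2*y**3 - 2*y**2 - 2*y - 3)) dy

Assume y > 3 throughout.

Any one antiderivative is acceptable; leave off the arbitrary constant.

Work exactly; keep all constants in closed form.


Step 1. Decompose ∫((-8*y**3 + y**2 - 2*y + 13)/(y**4 - 2*y**3 - 2*y**2 - 2*y - 3)) dy by partial fractions, (-8*y**3 + y**2 - 2*y + 13)/(y**4 - 2*y**3 - 2*y**2 - 2*y - 3) = -3/(y**2 + 1) - 3/(y + 1) - 5/(y - 3): now ∫(-5/(y - 3)) dy + ∫(-3/(y + 1)) dy + ∫(-3/(y**2 + 1)) dy.
Step 2. Evaluate the standard form [assuming y > -1]: now -3*log(y + 1) + ∫(-5/(y - 3)) dy + ∫(-3/(y**2 + 1)) dy.
Step 3. Evaluate the standard form [assuming y > 3]: now -5*log(y - 3) - 3*log(y + 1) + ∫(-3/(y**2 + 1)) dy.
Step 4. Evaluate the standard form: now -5*log(y - 3) - 3*log(y + 1) - 3*atan(y).
Answer: -5*log(y - 3) - 3*log(y + 1) - 3*atan(y).


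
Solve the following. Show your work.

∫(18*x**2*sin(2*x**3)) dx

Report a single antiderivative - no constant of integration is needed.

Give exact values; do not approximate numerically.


Step 1. Substitute u = x**3, turning ∫(18*x**2*sin(2*x**3)) dx into ∫(6*sin(2*u)) du: now ∫(6*sin(2*u)) du.
Step 2. Evaluate the standard form: now -3*cos(2*u).
Step 3. Substitute back u = x**3: now -3*cos(2*x**3).
Answer: -3*cos(2*x**3).


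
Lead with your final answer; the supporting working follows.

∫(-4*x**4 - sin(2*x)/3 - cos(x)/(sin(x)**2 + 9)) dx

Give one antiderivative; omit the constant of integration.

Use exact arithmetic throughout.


The answer is -4*x**5/5 + cos(2*x)/6 - atan(sin(x)/3)/3.
Step 1. Rewrite: now ∫(-4*x**4) dx + ∫(-cos(x)/(sin(x)**2 + 9)) dx + ∫(-sin(2*x)/3) dx.
Step 2. Substitute u = sin(x), turning ∫(-cos(x)/(sin(x)**2 + 9)) dx into ∫(-1/(u**2 + 9)) du: now ∫(-4*x**4) dx + ∫(-1/(u**2 + 9)) du + ∫(-sin(2*x)/3) dx.
Step 3. Evaluate the standard form: now -atan(u/3)/3 + ∫(-4*x**4) dx + ∫(-sin(2*x)/3) dx.
Step 4. Substitute back u = sin(x): now -atan(sin(x)/3)/3 + ∫(-4*x**4) dx + ∫(-sin(2*x)/3) dx.
Step 5. Evaluate the standard form: now cos(2*x)/6 - atan(sin(x)/3)/3 + ∫(-4*x**4) dx.
Step 6. Evaluate the standard form: now -4*x**5/5 + cos(2*x)/6 - atan(sin(x)/3)/3.
Answer: -4*x**5/5 + cos(2*x)/6 - atan(sin(x)/3)/3.


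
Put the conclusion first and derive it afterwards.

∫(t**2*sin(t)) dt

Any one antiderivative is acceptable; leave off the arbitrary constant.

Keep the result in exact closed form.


The answer is -t**2*cos(t) + 2*t*sin(t) + 2*cos(t).
Step 1. Integrate ∫(t**2*sin(t)) dt by parts with u = t**2, dv = (sin(t)) dt, so v = -cos(t): now -t**2*cos(t) + ∫(2*t*cos(t)) dt.
Step 2. Integrate ∫(2*t*cos(t)) dt by parts with u = t, dv = (2*cos(t)) dt, so v = 2*sin(t): now -t**2*cos(t) + 2*t*sin(t) + ∫(-2*sin(t)) dt.
Step 3. Evaluate the standard form: now -t**2*cos(t) + 2*t*sin(t) + 2*cos(t).
Answer: -t**2*cos(t) + 2*t*sin(t) + 2*cos(t).


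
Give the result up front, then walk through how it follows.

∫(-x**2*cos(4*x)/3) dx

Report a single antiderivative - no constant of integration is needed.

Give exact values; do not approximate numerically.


The answer is -x**2*sin(4*x)/12 - x*cos(4*x)/24 + sin(4*x)/96.
Step 1. Integrate ∫(-x**2*cos(4*x)/3) dx by parts with u = x**2, dv = (-cos(4*x)/3) dx, so v = -sin(4*x)/12: now -x**2*sin(4*x)/12 + ∫(x*sin(4*x)/6) dx.
Step 2. Integrate ∫(x*sin(4*x)/6) dx by parts with u = x, dv = (sin(4*x)/6) dx, so v = -cos(4*x)/24: now -x**2*sin(4*x)/12 - x*cos(4*x)/24 + ∫(cos(4*x)/24) dx.
Step 3. Evaluate the standard form: now -x**2*sin(4*x)/12 - x*cos(4*x)/24 + sin(4*x)/96.
Answer: -x**2*sin(4*x)/12 - x*cos(4*x)/24 + sin(4*x)/96.


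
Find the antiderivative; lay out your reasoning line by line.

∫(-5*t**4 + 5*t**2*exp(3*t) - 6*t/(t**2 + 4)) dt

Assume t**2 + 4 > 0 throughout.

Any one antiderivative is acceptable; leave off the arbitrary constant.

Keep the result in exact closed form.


Step 1. Rewrite: now ∫(-5*t**4) dt + ∫(-6*t/(t**2 + 4)) dt + ∫(5*t**2*exp(3*t)) dt.
Step 2. Evaluate the standard form: now -t**5 + ∫(-6*t/(t**2 + 4)) dt + ∫(5*t**2*exp(3*t)) dt.
Step 3. Integrate ∫(5*t**2*exp(3*t)) dt by parts with u = t**2, dv = (5*exp(3*t)) dt, so v = 5*exp(3*t)/3: now -t**5 + 5*t**2*exp(3*t)/3 + ∫(-6*t/(t**2 + 4)) dt + ∫(-10*t*exp(3*t)/3) dt.
Step 4. Integrate ∫(-10*t*exp(3*t)/3) dt by parts with u = t, dv = (-10*exp(3*t)/3) dt, so v = -10*exp(3*t)/9: now -t**5 + 5*t**2*exp(3*t)/3 - 10*t*exp(3*t)/9 + ∫(-6*t/(t**2 + 4)) dt + ∫(10*exp(3*t)/9) dt.
Step 5. Evaluate the standard form: now -t**5 + 5*t**2*exp(3*t)/3 - 10*t*exp(3*t)/9 + 10*exp(3*t)/27 + ∫(-6*t/(t**2 + 4)) dt.
Step 6. Substitute u = t**2 + 4, turning ∫(-6*t/(t**2 + 4)) dt into ∫(-3/u) du: now -t**5 + 5*t**2*exp(3*t)/3 - 10*t*exp(3*t)/9 + 10*exp(3*t)/27 + ∫(-3/u) du.
Step 7. Evaluate the standard form [assuming u > 0]: now -t**5 + 5*t**2*exp(3*t)/3 - 10*t*exp(3*t)/9 + 10*exp(3*t)/27 - 3*log(u).
Step 8. Substitute back u = t**2 + 4: now -t**5 + 5*t**2*exp(3*t)/3 - 10*t*exp(3*t)/9 + 10*exp(3*t)/27 - 3*log(t**2 + 4).
Answer: -t**5 + 5*t**2*exp(3*t)/3 - 10*t*exp(3*t)/9 + 10*exp(3*t)/27 - 3*log(t**2 + 4).


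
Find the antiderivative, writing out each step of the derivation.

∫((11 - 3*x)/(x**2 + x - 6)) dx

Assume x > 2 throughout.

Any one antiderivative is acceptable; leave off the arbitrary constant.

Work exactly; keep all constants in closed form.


Step 1. Decompose ∫((11 - 3*x)/(x**2 + x - 6)) dx by partial fractions, (11 - 3*x)/(x**2 + x - 6) = -4/(x + 3) + 1/(x - 2): now ∫(1/(x - 2)) dx + ∫(-4/(x + 3)) dx.
Step 2. Evaluate the standard form [assuming x > 2]: now log(x - 2) + ∫(-4/(x + 3)) dx.
Step 3. Evaluate the standard form [assuming x > -3]: now log(x - 2) - 4*log(x + 3).
Answer: log(x - 2) - 4*log(x + 3).


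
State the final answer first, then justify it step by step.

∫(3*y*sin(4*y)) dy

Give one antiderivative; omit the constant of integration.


The answer is -3*y*cos(4*y)/4 + 3*sin(4*y)/16.
Step 1. Integrate ∫(3*y*sin(4*y)) dy by parts with u = y, dv = (3*sin(4*y)) dy, so v = -3*cos(4*y)/4: now -3*y*cos(4*y)/4 + ∫(3*cos(4*y)/4) dy.
Step 2. Evaluate the standard form: now -3*y*cos(4*y)/4 + 3*sin(4*y)/16.
Answer: -3*y*cos(4*y)/4 + 3*sin(4*y)/16.


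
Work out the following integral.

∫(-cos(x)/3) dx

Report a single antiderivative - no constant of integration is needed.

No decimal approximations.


Answer: -sin(x)/3.


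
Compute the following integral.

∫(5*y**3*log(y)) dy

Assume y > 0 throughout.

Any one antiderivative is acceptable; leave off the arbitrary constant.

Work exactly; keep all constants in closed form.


Answer: 5*y**4*log(y)/4 - 5*y**4/16.


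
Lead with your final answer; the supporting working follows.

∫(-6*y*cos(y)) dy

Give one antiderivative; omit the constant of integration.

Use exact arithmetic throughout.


The answer is -6*y*sin(y) - 6*cos(y).
Step 1. Integrate ∫(-6*y*cos(y)) dy by parts with u = y, dv = (-6*cos(y)) dy, so v = -6*sin(y): now -6*y*sin(y) + ∫(6*sin(y)) dy.
Step 2. Evaluate the standard form: now -6*y*sin(y) - 6*cos(y).
Answer: -6*y*sin(y) - 6*cos(y).


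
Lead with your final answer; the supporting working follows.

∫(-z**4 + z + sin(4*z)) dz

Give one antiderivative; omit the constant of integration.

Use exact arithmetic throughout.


The answer is -z**5/5 + z**2/2 - cos(4*z)/4.
Step 1. Rewrite: now ∫(z) dz + ∫(-z**4) dz + ∫(sin(4*z)) dz.
Step 2. Evaluate the standard form: now z**2/2 + ∫(-z**4) dz + ∫(sin(4*z)) dz.
Step 3. Evaluate the standard form: now -z**5/5 + z**2/2 + ∫(sin(4*z)) dz.
Step 4. Evaluate the standard form: now -z**5/5 + z**2/2 - cos(4*z)/4.
Answer: -z**5/5 + z**2/2 - cos(4*z)/4.


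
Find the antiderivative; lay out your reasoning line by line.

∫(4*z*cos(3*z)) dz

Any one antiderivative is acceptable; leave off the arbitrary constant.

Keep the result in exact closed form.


Step 1. Integrate ∫(4*z*cos(3*z)) dz by parts with u = z, dv = (4*cos(3*z)) dz, so v = 4*sin(3*z)/3: now 4*z*sin(3*z)/3 + ∫(-4*sin(3*z)/3) dz.
Step 2. Evaluate the standard form: now 4*z*sin(3*z)/3 + 4*cos(3*z)/9.
Answer: 4*z*sin(3*z)/3 + 4*cos(3*z)/9.


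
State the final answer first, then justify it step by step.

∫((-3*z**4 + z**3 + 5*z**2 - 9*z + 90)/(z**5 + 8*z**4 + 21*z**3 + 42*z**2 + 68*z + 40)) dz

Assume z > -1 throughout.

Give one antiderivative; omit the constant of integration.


The answer is 5*log(z + 1) - 3*log(z + 2) - 5*log(z + 5) - atan(z/2)/2.
Step 1. Decompose ∫((-3*z**4 + z**3 + 5*z**2 - 9*z + 90)/(z**5 + 8*z**4 + 21*z**3 + 42*z**2 + 68*z + 40)) dz by partial fractions, (-3*z**4 + z**3 + 5*z**2 - 9*z + 90)/(z**5 + 8*z**4 + 21*z**3 + 42*z**2 + 68*z + 40) = -1/(z**2 + 4) - 5/(z + 5) - 3/(z + 2) + 5/(z + 1): now ∫(5/(z + 1)) dz + ∫(-3/(z + 2)) dz + ∫(-5/(z + 5)) dz + ∫(-1/(z**2 + 4)) dz.
Step 2. Evaluate the standard form [assuming z > -5]: now -5*log(z + 5) + ∫(5/(z + 1)) dz + ∫(-3/(z + 2)) dz + ∫(-1/(z**2 + 4)) dz.
Step 3. Evaluate the standard form [assuming z > -2]: now -3*log(z + 2) - 5*log(z + 5) + ∫(5/(z + 1)) dz + ∫(-1/(z**2 + 4)) dz.
Step 4. Evaluate the standard form [assuming z > -1]: now 5*log(z + 1) - 3*log(z + 2) - 5*log(z + 5) + ∫(-1/(z**2 + 4)) dz.
Step 5. Evaluate the standard form: now 5*log(z + 1) - 3*log(z + 2) - 5*log(z + 5) - atan(z/2)/2.
Answer: 5*log(z + 1) - 3*log(z + 2) - 5*log(z + 5) - atan(z/2)/2.


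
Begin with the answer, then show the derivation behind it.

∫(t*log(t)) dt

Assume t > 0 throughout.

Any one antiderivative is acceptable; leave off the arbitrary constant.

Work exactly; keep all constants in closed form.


The answer is t**2*log(t)/2 - t**2/4.
Step 1. Integrate ∫(t*log(t)) dt by parts with u = log(t), dv = (t) dt, so v = t**2/2 [assuming t > 0]: now t**2*log(t)/2 + ∫(-t/2) dt.
Step 2. Evaluate the standard form: now t**2*log(t)/2 - t**2/4.
Answer: t**2*log(t)/2 - t**2/4.


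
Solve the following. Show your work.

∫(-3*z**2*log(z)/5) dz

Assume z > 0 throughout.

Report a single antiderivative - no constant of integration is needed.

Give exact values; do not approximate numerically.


Step 1. Integrate ∫(-3*z**2*log(z)/5) dz by parts with u = log(z), dv = (-3*z**2/5) dz, so v = -z**3/5 [assuming z > 0]: now -z**3*log(z)/5 + ∫(z**2/5) dz.
Step 2. Evaluate the standard form: now -z**3*log(z)/5 + z**3/15.
Answer: -z**3*log(z)/5 + z**3/15.


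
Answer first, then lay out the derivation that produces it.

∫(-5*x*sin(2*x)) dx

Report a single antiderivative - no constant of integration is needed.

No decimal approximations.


The answer is 5*x*cos(2*x)/2 - 5*sin(2*x)/4.
Step 1. Integrate ∫(-5*x*sin(2*x)) dx by parts with u = x, dv = (-5*sin(2*x)) dx, so v = 5*cos(2*x)/2: now 5*x*cos(2*x)/2 + ∫(-5*cos(2*x)/2) dx.
Step 2. Evaluate the standard form: now 5*x*cos(2*x)/2 - 5*sin(2*x)/4.
Answer: 5*x*cos(2*x)/2 - 5*sin(2*x)/4.


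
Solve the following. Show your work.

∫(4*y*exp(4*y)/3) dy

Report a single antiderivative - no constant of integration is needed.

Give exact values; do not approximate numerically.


Step 1. Integrate ∫(4*y*exp(4*y)/3) dy by parts with u = y, dv = (4*exp(4*y)/3) dy, so v = exp(4*y)/3: now y*exp(4*y)/3 + ∫(-exp(4*y)/3) dy.
Step 2. Evaluate the standard form: now y*exp(4*y)/3 - exp(4*y)/12.
Answer: y*exp(4*y)/3 - exp(4*y)/12.


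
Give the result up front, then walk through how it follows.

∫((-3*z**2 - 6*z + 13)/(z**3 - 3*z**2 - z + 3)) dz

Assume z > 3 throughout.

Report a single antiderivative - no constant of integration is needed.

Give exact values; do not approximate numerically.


The answer is -4*log(z - 3) - log(z - 1) + 2*log(z + 1).
Step 1. Decompose ∫((-3*z**2 - 6*z + 13)/(z**3 - 3*z**2 - z + 3)) dz by partial fractions, (-3*z**2 - 6*z + 13)/(z**3 - 3*z**2 - z + 3) = 2/(z + 1) - 1/(z - 1) - 4/(z - 3): now ∫(-4/(z - 3)) dz + ∫(-1/(z - 1)) dz + ∫(2/(z + 1)) dz.
Step 2. Evaluate the standard form [assuming z > 3]: now -4*log(z - 3) + ∫(-1/(z - 1)) dz + ∫(2/(z + 1)) dz.
Step 3. Evaluate the standard form [assuming z > -1]: now -4*log(z - 3) + 2*log(z + 1) + ∫(-1/(z - 1)) dz.
Step 4. Evaluate the standard form [assuming z > 1]: now -4*log(z - 3) - log(z - 1) + 2*log(z + 1).
Answer: -4*log(z - 3) - log(z - 1) + 2*log(z + 1).


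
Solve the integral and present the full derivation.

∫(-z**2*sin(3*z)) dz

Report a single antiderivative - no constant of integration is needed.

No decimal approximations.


Step 1. Integrate ∫(-z**2*sin(3*z)) dz by parts with u = z**2, dv = (-sin(3*z)) dz, so v = cos(3*z)/3: now z**2*cos(3*z)/3 + ∫(-2*z*cos(3*z)/3) dz.
Step 2. Integrate ∫(-2*z*cos(3*z)/3) dz by parts with u = z, dv = (-2*cos(3*z)/3) dz, so v = -2*sin(3*z)/9: now z**2*cos(3*z)/3 - 2*z*sin(3*z)/9 + ∫(2*sin(3*z)/9) dz.
Step 3. Evaluate the standard form: now z**2*cos(3*z)/3 - 2*z*sin(3*z)/9 - 2*cos(3*z)/27.
Answer: z**2*cos(3*z)/3 - 2*z*sin(3*z)/9 - 2*cos(3*z)/27.


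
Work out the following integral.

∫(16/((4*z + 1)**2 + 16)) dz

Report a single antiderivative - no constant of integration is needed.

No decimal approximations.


Answer: atan(z + 1/4).


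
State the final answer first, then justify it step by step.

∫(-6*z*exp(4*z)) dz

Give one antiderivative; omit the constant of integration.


The answer is -3*z*exp(4*z)/2 + 3*exp(4*z)/8.
Step 1. Integrate ∫(-6*z*exp(4*z)) dz by parts with u = z, dv = (-6*exp(4*z)) dz, so v = -3*exp(4*z)/2: now -3*z*exp(4*z)/2 + ∫(3*exp(4*z)/2) dz.
Step 2. Evaluate the standard form: now -3*z*exp(4*z)/2 + 3*exp(4*z)/8.
Answer: -3*z*exp(4*z)/2 + 3*exp(4*z)/8.


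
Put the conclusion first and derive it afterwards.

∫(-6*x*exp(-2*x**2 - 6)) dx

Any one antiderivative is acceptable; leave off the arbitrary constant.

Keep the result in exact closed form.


The answer is 3*exp(-2*x**2 - 6)/2.
Step 1. Substitute u = x**2 + 3, turning ∫(-6*x*exp(-2*x**2 - 6)) dx into ∫(-3*exp(-2*u)) du: now ∫(-3*exp(-2*u)) du.
Step 2. Evaluate the standard form: now 3*exp(-2*u)/2.
Step 3. Substitute back u = x**2 + 3: now 3*exp(-2*x**2 - 6)/2.
Answer: 3*exp(-2*x**2 - 6)/2.


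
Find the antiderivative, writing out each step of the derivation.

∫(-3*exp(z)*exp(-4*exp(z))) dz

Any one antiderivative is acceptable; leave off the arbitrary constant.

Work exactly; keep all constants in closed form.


Step 1. Substitute u = exp(z), turning ∫(-3*exp(z)*exp(-4*exp(z))) dz into ∫(-3*exp(-4*u)) du: now ∫(-3*exp(-4*u)) du.
Step 2. Evaluate the standard form: now 3*exp(-4*u)/4.
Step 3. Substitute back u = exp(z): now 3*exp(-4*exp(z))/4.
Answer: 3*exp(-4*exp(z))/4.


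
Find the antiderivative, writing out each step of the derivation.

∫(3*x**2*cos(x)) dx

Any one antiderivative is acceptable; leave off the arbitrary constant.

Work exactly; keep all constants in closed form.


Step 1. Integrate ∫(3*x**2*cos(x)) dx by parts with u = x**2, dv = (3*cos(x)) dx, so v = 3*sin(x): now 3*x**2*sin(x) + ∫(-6*x*sin(x)) dx.
Step 2. Integrate ∫(-6*x*sin(x)) dx by parts with u = x, dv = (-6*sin(x)) dx, so v = 6*cos(x): now 3*x**2*sin(x) + 6*x*cos(x) + ∫(-6*cos(x)) dx.
Step 3. Evaluate the standard form: now 3*x**2*sin(x) + 6*x*cos(x) - 6*sin(x).
Answer: 3*x**2*sin(x) + 6*x*cos(x) - 6*sin(x).


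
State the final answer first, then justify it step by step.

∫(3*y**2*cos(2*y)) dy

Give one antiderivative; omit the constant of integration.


The answer is 3*y**2*sin(2*y)/2 + 3*y*cos(2*y)/2 - 3*sin(2*y)/4.
Step 1. Integrate ∫(3*y**2*cos(2*y)) dy by parts with u = y**2, dv = (3*cos(2*y)) dy, so v = 3*sin(2*y)/2: now 3*y**2*sin(2*y)/2 + ∫(-3*y*sin(2*y)) dy.
Step 2. Integrate ∫(-3*y*sin(2*y)) dy by parts with u = y, dv = (-3*sin(2*y)) dy, so v = 3*cos(2*y)/2: now 3*y**2*sin(2*y)/2 + 3*y*cos(2*y)/2 + ∫(-3*cos(2*y)/2) dy.
Step 3. Evaluate the standard form: now 3*y**2*sin(2*y)/2 + 3*y*cos(2*y)/2 - 3*sin(2*y)/4.
Answer: 3*y**2*sin(2*y)/2 + 3*y*cos(2*y)/2 - 3*sin(2*y)/4.


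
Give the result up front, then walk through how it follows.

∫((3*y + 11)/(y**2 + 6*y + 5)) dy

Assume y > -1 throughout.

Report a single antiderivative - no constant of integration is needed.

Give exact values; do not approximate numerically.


The answer is 2*log(y + 1) + log(y + 5).
Step 1. Decompose ∫((3*y + 11)/(y**2 + 6*y + 5)) dy by partial fractions, (3*y + 11)/(y**2 + 6*y + 5) = 1/(y + 5) + 2/(y + 1): now ∫(2/(y + 1)) dy + ∫(1/(y + 5)) dy.
Step 2. Evaluate the standard form [assuming y > -5]: now log(y + 5) + ∫(2/(y + 1)) dy.
Step 3. Evaluate the standard form [assuming y > -1]: now 2*log(y + 1) + log(y + 5).
Answer: 2*log(y + 1) + log(y + 5).


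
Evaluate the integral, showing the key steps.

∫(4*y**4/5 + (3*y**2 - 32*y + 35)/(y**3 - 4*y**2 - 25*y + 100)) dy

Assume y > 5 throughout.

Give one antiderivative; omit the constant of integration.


Step 1. Rewrite: now ∫(4*y**4/5) dy + ∫((3*y**2 - 32*y + 35)/(y**3 - 4*y**2 - 25*y + 100)) dy.
Step 2. Decompose ∫((3*y**2 - 32*y + 35)/(y**3 - 4*y**2 - 25*y + 100)) dy by partial fractions, (3*y**2 - 32*y + 35)/(y**3 - 4*y**2 - 25*y + 100) = 3/(y + 5) + 5/(y - 4) - 5/(y - 5): now ∫(4*y**4/5) dy + ∫(-5/(y - 5)) dy + ∫(5/(y - 4)) dy + ∫(3/(y + 5)) dy.
Step 3. Evaluate the standard form [assuming y > 5]: now -5*log(y - 5) + ∫(4*y**4/5) dy + ∫(5/(y - 4)) dy + ∫(3/(y + 5)) dy.
Step 4. Evaluate the standard form [assuming y > -5]: now -5*log(y - 5) + 3*log(y + 5) + ∫(4*y**4/5) dy + ∫(5/(y - 4)) dy.
Step 5. Evaluate the standard form [assuming y > 4]: now -5*log(y - 5) + 5*log(y - 4) + 3*log(y + 5) + ∫(4*y**4/5) dy.
Step 6. Evaluate the standard form: now 4*y**5/25 - 5*log(y - 5) + 5*log(y - 4) + 3*log(y + 5).
Answer: 4*y**5/25 - 5*log(y - 5) + 5*log(y - 4) + 3*log(y + 5).


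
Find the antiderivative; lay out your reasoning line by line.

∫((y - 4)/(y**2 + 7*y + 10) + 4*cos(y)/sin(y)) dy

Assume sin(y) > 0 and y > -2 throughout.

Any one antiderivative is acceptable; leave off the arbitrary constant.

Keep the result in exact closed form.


Step 1. Rewrite: now ∫((y - 4)/(y**2 + 7*y + 10)) dy + ∫(4*cos(y)/sin(y)) dy.
Step 2. Substitute u = sin(y), turning ∫(4*cos(y)/sin(y)) dy into ∫(4/u) du: now ∫(4/u) du + ∫((y - 4)/(y**2 + 7*y + 10)) dy.
Step 3. Evaluate the standard form [assuming u > 0]: now 4*log(u) + ∫((y - 4)/(y**2 + 7*y + 10)) dy.
Step 4. Substitute back u = sin(y): now 4*log(sin(y)) + ∫((y - 4)/(y**2 + 7*y + 10)) dy.
Step 5. Decompose ∫((y - 4)/(y**2 + 7*y + 10)) dy by partial fractions, (y - 4)/(y**2 + 7*y + 10) = 3/(y + 5) - 2/(y + 2): now 4*log(sin(y)) + ∫(-2/(y + 2)) dy + ∫(3/(y + 5)) dy.
Step 6. Evaluate the standard form [assuming y > -2]: now -2*log(y + 2) + 4*log(sin(y)) + ∫(3/(y + 5)) dy.
Step 7. Evaluate the standard form [assuming y > -5]: now -2*log(y + 2) + 3*log(y + 5) + 4*log(sin(y)).
Answer: -2*log(y + 2) + 3*log(y + 5) + 4*log(sin(y)).


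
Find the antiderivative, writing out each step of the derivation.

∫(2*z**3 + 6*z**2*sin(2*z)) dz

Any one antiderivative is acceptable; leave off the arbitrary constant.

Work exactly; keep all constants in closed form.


Step 1. Rewrite: now ∫(2*z**3) dz + ∫(6*z**2*sin(2*z)) dz.
Step 2. Evaluate the standard form: now z**4/2 + ∫(6*z**2*sin(2*z)) dz.
Step 3. Integrate ∫(6*z**2*sin(2*z)) dz by parts with u = z**2, dv = (6*sin(2*z)) dz, so v = -3*cos(2*z): now z**4/2 - 3*z**2*cos(2*z) + ∫(6*z*cos(2*z)) dz.
Step 4. Integrate ∫(6*z*cos(2*z)) dz by parts with u = z, dv = (6*cos(2*z)) dz, so v = 3*sin(2*z): now z**4/2 - 3*z**2*cos(2*z) + 3*z*sin(2*z) + ∫(-3*sin(2*z)) dz.
Step 5. Evaluate the standard form: now z**4/2 - 3*z**2*cos(2*z) + 3*z*sin(2*z) + 3*cos(2*z)/2.
Answer: z**4/2 - 3*z**2*cos(2*z) + 3*z*sin(2*z) + 3*cos(2*z)/2.


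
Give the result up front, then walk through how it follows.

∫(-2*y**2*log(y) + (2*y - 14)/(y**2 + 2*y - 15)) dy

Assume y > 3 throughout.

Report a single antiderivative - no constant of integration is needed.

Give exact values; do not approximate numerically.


The answer is -2*y**3*log(y)/3 + 2*y**3/9 - log(y - 3) + 3*log(y + 5).
Step 1. Rewrite: now ∫(-2*y**2*log(y)) dy + ∫((2*y - 14)/(y**2 + 2*y - 15)) dy.
Step 2. Integrate ∫(-2*y**2*log(y)) dy by parts with u = log(y), dv = (-2*y**2) dy, so v = -2*y**3/3 [assuming y > 0]: now -2*y**3*log(y)/3 + ∫(2*y**2/3) dy + ∫((2*y - 14)/(y**2 + 2*y - 15)) dy.
Step 3. Evaluate the standard form: now -2*y**3*log(y)/3 + 2*y**3/9 + ∫((2*y - 14)/(y**2 + 2*y - 15)) dy.
Step 4. Decompose ∫((2*y - 14)/(y**2 + 2*y - 15)) dy by partial fractions, (2*y - 14)/(y**2 + 2*y - 15) = 3/(y + 5) - 1/(y - 3): now -2*y**3*log(y)/3 + 2*y**3/9 + ∫(-1/(y - 3)) dy + ∫(3/(y + 5)) dy.
Step 5. Evaluate the standard form [assuming y > -5]: now -2*y**3*log(y)/3 + 2*y**3/9 + 3*log(y + 5) + ∫(-1/(y - 3)) dy.
Step 6. Evaluate the standard form [assuming y > 3]: now -2*y**3*log(y)/3 + 2*y**3/9 - log(y - 3) + 3*log(y + 5).
Answer: -2*y**3*log(y)/3 + 2*y**3/9 - log(y - 3) + 3*log(y + 5).


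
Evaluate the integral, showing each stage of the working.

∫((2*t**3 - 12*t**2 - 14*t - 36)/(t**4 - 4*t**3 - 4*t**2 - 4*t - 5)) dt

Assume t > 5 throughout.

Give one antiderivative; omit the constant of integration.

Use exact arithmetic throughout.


Step 1. Decompose ∫((2*t**3 - 12*t**2 - 14*t - 36)/(t**4 - 4*t**3 - 4*t**2 - 4*t - 5)) dt by partial fractions, (2*t**3 - 12*t**2 - 14*t - 36)/(t**4 - 4*t**3 - 4*t**2 - 4*t - 5) = 4/(t**2 + 1) + 3/(t + 1) - 1/(t - 5): now ∫(-1/(t - 5)) dt + ∫(3/(t + 1)) dt + ∫(4/(t**2 + 1)) dt.
Step 2. Evaluate the standard form [assuming t > -1]: now 3*log(t + 1) + ∫(-1/(t - 5)) dt + ∫(4/(t**2 + 1)) dt.
Step 3. Evaluate the standard form [assuming t > 5]: now -log(t - 5) + 3*log(t + 1) + ∫(4/(t**2 + 1)) dt.
Step 4. Evaluate the standard form: now -log(t - 5) + 3*log(t + 1) + 4*atan(t).
Answer: -log(t - 5) + 3*log(t + 1) + 4*atan(t).


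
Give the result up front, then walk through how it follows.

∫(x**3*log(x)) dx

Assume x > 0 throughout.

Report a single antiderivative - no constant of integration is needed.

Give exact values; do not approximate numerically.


The answer is x**4*log(x)/4 - x**4/16.
Step 1. Integrate ∫(x**3*log(x)) dx by parts with u = log(x), dv = (x**3) dx, so v = x**4/4 [assuming x > 0]: now x**4*log(x)/4 + ∫(-x**3/4) dx.
Step 2. Evaluate the standard form: now x**4*log(x)/4 - x**4/16.
Answer: x**4*log(x)/4 - x**4/16.


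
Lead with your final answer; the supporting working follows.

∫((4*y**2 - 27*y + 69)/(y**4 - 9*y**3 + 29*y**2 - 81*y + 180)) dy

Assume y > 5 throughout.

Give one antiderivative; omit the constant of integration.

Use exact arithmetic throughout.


The answer is log(y - 5) - log(y - 4) + atan(y/3).
Step 1. Decompose ∫((4*y**2 - 27*y + 69)/(y**4 - 9*y**3 + 29*y**2 - 81*y + 180)) dy by partial fractions, (4*y**2 - 27*y + 69)/(y**4 - 9*y**3 + 29*y**2 - 81*y + 180) = 3/(y**2 + 9) - 1/(y - 4) + 1/(y - 5): now ∫(1/(y - 5)) dy + ∫(-1/(y - 4)) dy + ∫(3/(y**2 + 9)) dy.
Step 2. Evaluate the standard form [assuming y > 5]: now log(y - 5) + ∫(-1/(y - 4)) dy + ∫(3/(y**2 + 9)) dy.
Step 3. Evaluate the standard form [assuming y > 4]: now log(y - 5) - log(y - 4) + ∫(3/(y**2 + 9)) dy.
Step 4. Evaluate the standard form: now log(y - 5) - log(y - 4) + atan(y/3).
Answer: log(y - 5) - log(y - 4) + atan(y/3).


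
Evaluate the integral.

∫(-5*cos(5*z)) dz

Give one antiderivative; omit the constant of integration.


Answer: -sin(5*z).


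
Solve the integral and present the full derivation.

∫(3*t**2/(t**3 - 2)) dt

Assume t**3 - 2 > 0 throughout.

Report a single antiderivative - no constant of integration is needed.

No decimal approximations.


Step 1. Substitute u = t**3 - 2, turning ∫(3*t**2/(t**3 - 2)) dt into ∫(1/u) du: now ∫(1/u) du.
Step 2. Evaluate the standard form [assuming u > 0]: now log(u).
Step 3. Substitute back u = t**3 - 2: now log(t**3 - 2).
Answer: log(t**3 - 2).


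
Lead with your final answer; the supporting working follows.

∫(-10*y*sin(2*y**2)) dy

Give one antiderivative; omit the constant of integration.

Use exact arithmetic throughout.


The answer is 5*cos(2*y**2)/2.
Step 1. Substitute u = y**2, turning ∫(-10*y*sin(2*y**2)) dy into ∫(-5*sin(2*u)) du: now ∫(-5*sin(2*u)) du.
Step 2. Evaluate the standard form: now 5*cos(2*u)/2.
Step 3. Substitute back u = y**2: now 5*cos(2*y**2)/2.
Answer: 5*cos(2*y**2)/2.


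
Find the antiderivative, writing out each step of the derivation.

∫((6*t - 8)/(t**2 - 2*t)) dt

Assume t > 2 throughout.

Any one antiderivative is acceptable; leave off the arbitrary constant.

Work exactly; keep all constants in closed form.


Step 1. Decompose ∫((6*t - 8)/(t**2 - 2*t)) dt by partial fractions, (6*t - 8)/(t**2 - 2*t) = 2/(t - 2) + 4/t: now ∫(4/t) dt + ∫(2/(t - 2)) dt.
Step 2. Evaluate the standard form [assuming t > 2]: now 2*log(t - 2) + ∫(4/t) dt.
Step 3. Evaluate the standard form [assuming t > 0]: now 4*log(t) + 2*log(t - 2).
Answer: 4*log(t) + 2*log(t - 2).


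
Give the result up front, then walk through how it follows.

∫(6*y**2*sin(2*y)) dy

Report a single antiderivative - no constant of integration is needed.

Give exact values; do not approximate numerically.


The answer is -3*y**2*cos(2*y) + 3*y*sin(2*y) + 3*cos(2*y)/2.
Step 1. Integrate ∫(6*y**2*sin(2*y)) dy by parts with u = y**2, dv = (6*sin(2*y)) dy, so v = -3*cos(2*y): now -3*y**2*cos(2*y) + ∫(6*y*cos(2*y)) dy.
Step 2. Integrate ∫(6*y*cos(2*y)) dy by parts with u = y, dv = (6*cos(2*y)) dy, so v = 3*sin(2*y): now -3*y**2*cos(2*y) + 3*y*sin(2*y) + ∫(-3*sin(2*y)) dy.
Step 3. Evaluate the standard form: now -3*y**2*cos(2*y) + 3*y*sin(2*y) + 3*cos(2*y)/2.
Answer: -3*y**2*cos(2*y) + 3*y*sin(2*y) + 3*cos(2*y)/2.


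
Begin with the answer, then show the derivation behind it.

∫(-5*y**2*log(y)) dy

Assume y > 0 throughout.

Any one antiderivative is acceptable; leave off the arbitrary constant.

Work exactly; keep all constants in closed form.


The answer is -5*y**3*log(y)/3 + 5*y**3/9.
Step 1. Integrate ∫(-5*y**2*log(y)) dy by parts with u = log(y), dv = (-5*y**2) dy, so v = -5*y**3/3 [assuming y > 0]: now -5*y**3*log(y)/3 + ∫(5*y**2/3) dy.
Step 2. Evaluate the standard form: now -5*y**3*log(y)/3 + 5*y**3/9.
Answer: -5*y**3*log(y)/3 + 5*y**3/9.


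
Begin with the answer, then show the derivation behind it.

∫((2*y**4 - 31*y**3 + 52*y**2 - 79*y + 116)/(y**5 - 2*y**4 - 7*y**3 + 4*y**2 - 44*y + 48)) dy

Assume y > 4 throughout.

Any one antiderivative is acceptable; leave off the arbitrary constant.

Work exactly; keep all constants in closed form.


The answer is -2*log(y - 4) - log(y - 1) + 5*log(y + 3) - 3*atan(y/2)/2.
Step 1. Decompose ∫((2*y**4 - 31*y**3 + 52*y**2 - 79*y + 116)/(y**5 - 2*y**4 - 7*y**3 + 4*y**2 - 44*y + 48)) dy by partial fractions, (2*y**4 - 31*y**3 + 52*y**2 - 79*y + 116)/(y**5 - 2*y**4 - 7*y**3 + 4*y**2 - 44*y + 48) = -3/(y**2 + 4) + 5/(y + 3) - 1/(y - 1) - 2/(y - 4): now ∫(-2/(y - 4)) dy + ∫(-1/(y - 1)) dy + ∫(5/(y + 3)) dy + ∫(-3/(y**2 + 4)) dy.
Step 2. Evaluate the standard form [assuming y > -3]: now 5*log(y + 3) + ∫(-2/(y - 4)) dy + ∫(-1/(y - 1)) dy + ∫(-3/(y**2 + 4)) dy.
Step 3. Evaluate the standard form [assuming y > 4]: now -2*log(y - 4) + 5*log(y + 3) + ∫(-1/(y - 1)) dy + ∫(-3/(y**2 + 4)) dy.
Step 4. Evaluate the standard form [assuming y > 1]: now -2*log(y - 4) - log(y - 1) + 5*log(y + 3) + ∫(-3/(y**2 + 4)) dy.
Step 5. Evaluate the standard form: now -2*log(y - 4) - log(y - 1) + 5*log(y + 3) - 3*atan(y/2)/2.
Answer: -2*log(y - 4) - log(y - 1) + 5*log(y + 3) - 3*atan(y/2)/2.


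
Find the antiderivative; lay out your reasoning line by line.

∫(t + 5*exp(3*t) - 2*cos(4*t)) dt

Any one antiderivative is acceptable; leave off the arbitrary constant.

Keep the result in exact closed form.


Step 1. Rewrite: now ∫(t) dt + ∫(5*exp(3*t)) dt + ∫(-2*cos(4*t)) dt.
Step 2. Evaluate the standard form: now t**2/2 + ∫(5*exp(3*t)) dt + ∫(-2*cos(4*t)) dt.
Step 3. Evaluate the standard form: now t**2/2 - sin(4*t)/2 + ∫(5*exp(3*t)) dt.
Step 4. Evaluate the standard form: now t**2/2 + 5*exp(3*t)/3 - sin(4*t)/2.
Answer: t**2/2 + 5*exp(3*t)/3 - sin(4*t)/2.


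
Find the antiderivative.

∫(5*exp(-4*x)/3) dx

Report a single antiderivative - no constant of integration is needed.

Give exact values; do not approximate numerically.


Answer: -5*exp(-4*x)/12.


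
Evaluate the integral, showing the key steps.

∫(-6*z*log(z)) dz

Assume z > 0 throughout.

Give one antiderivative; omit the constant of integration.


Step 1. Integrate ∫(-6*z*log(z)) dz by parts with u = log(z), dv = (-6*z) dz, so v = -3*z**2 [assuming z > 0]: now -3*z**2*log(z) + ∫(3*z) dz.
Step 2. Evaluate the standard form: now -3*z**2*log(z) + 3*z**2/2.
Answer: -3*z**2*log(z) + 3*z**2/2.


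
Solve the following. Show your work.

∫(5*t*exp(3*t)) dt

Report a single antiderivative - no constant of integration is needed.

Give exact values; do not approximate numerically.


Step 1. Integrate ∫(5*t*exp(3*t)) dt by parts with u = t, dv = (5*exp(3*t)) dt, so v = 5*exp(3*t)/3: now 5*t*exp(3*t)/3 + ∫(-5*exp(3*t)/3) dt.
Step 2. Evaluate the standard form: now 5*t*exp(3*t)/3 - 5*exp(3*t)/9.
Answer: 5*t*exp(3*t)/3 - 5*exp(3*t)/9.


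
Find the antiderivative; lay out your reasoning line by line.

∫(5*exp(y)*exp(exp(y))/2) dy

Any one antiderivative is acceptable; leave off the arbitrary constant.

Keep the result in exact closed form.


Step 1. Substitute u = exp(y), turning ∫(5*exp(y)*exp(exp(y))/2) dy into ∫(5*exp(u)/2) du: now ∫(5*exp(u)/2) du.
Step 2. Evaluate the standard form: now 5*exp(u)/2.
Step 3. Substitute back u = exp(y): now 5*exp(exp(y))/2.
Answer: 5*exp(exp(y))/2.


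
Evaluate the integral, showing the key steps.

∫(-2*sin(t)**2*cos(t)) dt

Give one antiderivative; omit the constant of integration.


Step 1. Substitute u = sin(t), turning ∫(-2*sin(t)**2*cos(t)) dt into ∫(-2*u**2) du: now ∫(-2*u**2) du.
Step 2. Evaluate the standard form: now -2*u**3/3.
Step 3. Substitute back u = sin(t): now -2*sin(t)**3/3.
Answer: -2*sin(t)**3/3.


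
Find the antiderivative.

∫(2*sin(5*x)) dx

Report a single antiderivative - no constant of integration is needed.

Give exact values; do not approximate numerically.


Answer: -2*cos(5*x)/5.


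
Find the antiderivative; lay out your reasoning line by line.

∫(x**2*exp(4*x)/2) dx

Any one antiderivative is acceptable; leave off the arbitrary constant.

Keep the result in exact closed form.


Step 1. Integrate ∫(x**2*exp(4*x)/2) dx by parts with u = x**2, dv = (exp(4*x)/2) dx, so v = exp(4*x)/8: now x**2*exp(4*x)/8 + ∫(-x*exp(4*x)/4) dx.
Step 2. Integrate ∫(-x*exp(4*x)/4) dx by parts with u = x, dv = (-exp(4*x)/4) dx, so v = -exp(4*x)/16: now x**2*exp(4*x)/8 - x*exp(4*x)/16 + ∫(exp(4*x)/16) dx.
Step 3. Evaluate the standard form: now x**2*exp(4*x)/8 - x*exp(4*x)/16 + exp(4*x)/64.
Answer: x**2*exp(4*x)/8 - x*exp(4*x)/16 + exp(4*x)/64.


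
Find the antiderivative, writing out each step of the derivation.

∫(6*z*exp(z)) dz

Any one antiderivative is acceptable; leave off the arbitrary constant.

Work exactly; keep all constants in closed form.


Step 1. Integrate ∫(6*z*exp(z)) dz by parts with u = z, dv = (6*exp(z)) dz, so v = 6*exp(z): now 6*z*exp(z) + ∫(-6*exp(z)) dz.
Step 2. Evaluate the standard form: now 6*z*exp(z) - 6*exp(z).
Answer: 6*z*exp(z) - 6*exp(z).


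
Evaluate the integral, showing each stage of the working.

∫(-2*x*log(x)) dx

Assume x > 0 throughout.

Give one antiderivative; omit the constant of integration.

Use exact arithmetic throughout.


Step 1. Integrate ∫(-2*x*log(x)) dx by parts with u = log(x), dv = (-2*x) dx, so v = -x**2 [assuming x > 0]: now -x**2*log(x) + ∫(x) dx.
Step 2. Evaluate the standard form: now -x**2*log(x) + x**2/2.
Answer: -x**2*log(x) + x**2/2.


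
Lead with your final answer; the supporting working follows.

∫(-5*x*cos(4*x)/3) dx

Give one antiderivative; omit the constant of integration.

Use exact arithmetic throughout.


The answer is -5*x*sin(4*x)/12 - 5*cos(4*x)/48.
Step 1. Integrate ∫(-5*x*cos(4*x)/3) dx by parts with u = x, dv = (-5*cos(4*x)/3) dx, so v = -5*sin(4*x)/12: now -5*x*sin(4*x)/12 + ∫(5*sin(4*x)/12) dx.
Step 2. Evaluate the standard form: now -5*x*sin(4*x)/12 - 5*cos(4*x)/48.
Answer: -5*x*sin(4*x)/12 - 5*cos(4*x)/48.


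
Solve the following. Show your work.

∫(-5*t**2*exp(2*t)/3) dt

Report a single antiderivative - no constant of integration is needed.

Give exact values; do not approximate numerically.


Step 1. Integrate ∫(-5*t**2*exp(2*t)/3) dt by parts with u = t**2, dv = (-5*exp(2*t)/3) dt, so v = -5*exp(2*t)/6: now -5*t**2*exp(2*t)/6 + ∫(5*t*exp(2*t)/3) dt.
Step 2. Integrate ∫(5*t*exp(2*t)/3) dt by parts with u = t, dv = (5*exp(2*t)/3) dt, so v = 5*exp(2*t)/6: now -5*t**2*exp(2*t)/6 + 5*t*exp(2*t)/6 + ∫(-5*exp(2*t)/6) dt.
Step 3. Evaluate the standard form: now -5*t**2*exp(2*t)/6 + 5*t*exp(2*t)/6 - 5*exp(2*t)/12.
Answer: -5*t**2*exp(2*t)/6 + 5*t*exp(2*t)/6 - 5*exp(2*t)/12.


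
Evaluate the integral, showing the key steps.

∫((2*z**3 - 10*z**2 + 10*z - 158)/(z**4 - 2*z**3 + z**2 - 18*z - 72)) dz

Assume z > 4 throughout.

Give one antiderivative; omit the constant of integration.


Step 1. Decompose ∫((2*z**3 - 10*z**2 + 10*z - 158)/(z**4 - 2*z**3 + z**2 - 18*z - 72)) dz by partial fractions, (2*z**3 - 10*z**2 + 10*z - 158)/(z**4 - 2*z**3 + z**2 - 18*z - 72) = 4/(z**2 + 9) + 3/(z + 2) - 1/(z - 4): now ∫(-1/(z - 4)) dz + ∫(3/(z + 2)) dz + ∫(4/(z**2 + 9)) dz.
Step 2. Evaluate the standard form [assuming z > 4]: now -log(z - 4) + ∫(3/(z + 2)) dz + ∫(4/(z**2 + 9)) dz.
Step 3. Evaluate the standard form [assuming z > -2]: now -log(z - 4) + 3*log(z + 2) + ∫(4/(z**2 + 9)) dz.
Step 4. Evaluate the standard form: now -log(z - 4) + 3*log(z + 2) + 4*atan(z/3)/3.
Answer: -log(z - 4) + 3*log(z + 2) + 4*atan(z/3)/3.


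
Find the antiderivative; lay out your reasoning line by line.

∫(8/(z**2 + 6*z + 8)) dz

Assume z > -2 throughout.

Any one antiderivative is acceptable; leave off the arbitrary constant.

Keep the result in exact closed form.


Step 1. Decompose ∫(8/(z**2 + 6*z + 8)) dz by partial fractions, 8/(z**2 + 6*z + 8) = -4/(z + 4) + 4/(z + 2): now ∫(4/(z + 2)) dz + ∫(-4/(z + 4)) dz.
Step 2. Evaluate the standard form [assuming z > -4]: now -4*log(z + 4) + ∫(4/(z + 2)) dz.
Step 3. Evaluate the standard form [assuming z > -2]: now 4*log(z + 2) - 4*log(z + 4).
Answer: 4*log(z + 2) - 4*log(z + 4).


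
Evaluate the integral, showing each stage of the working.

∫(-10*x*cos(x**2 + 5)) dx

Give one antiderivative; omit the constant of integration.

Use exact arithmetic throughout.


Step 1. Substitute u = x**2 + 5, turning ∫(-10*x*cos(x**2 + 5)) dx into ∫(-5*cos(u)) du: now ∫(-5*cos(u)) du.
Step 2. Evaluate the standard form: now -5*sin(u).
Step 3. Substitute back u = x**2 + 5: now -5*sin(x**2 + 5).
Answer: -5*sin(x**2 + 5).
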